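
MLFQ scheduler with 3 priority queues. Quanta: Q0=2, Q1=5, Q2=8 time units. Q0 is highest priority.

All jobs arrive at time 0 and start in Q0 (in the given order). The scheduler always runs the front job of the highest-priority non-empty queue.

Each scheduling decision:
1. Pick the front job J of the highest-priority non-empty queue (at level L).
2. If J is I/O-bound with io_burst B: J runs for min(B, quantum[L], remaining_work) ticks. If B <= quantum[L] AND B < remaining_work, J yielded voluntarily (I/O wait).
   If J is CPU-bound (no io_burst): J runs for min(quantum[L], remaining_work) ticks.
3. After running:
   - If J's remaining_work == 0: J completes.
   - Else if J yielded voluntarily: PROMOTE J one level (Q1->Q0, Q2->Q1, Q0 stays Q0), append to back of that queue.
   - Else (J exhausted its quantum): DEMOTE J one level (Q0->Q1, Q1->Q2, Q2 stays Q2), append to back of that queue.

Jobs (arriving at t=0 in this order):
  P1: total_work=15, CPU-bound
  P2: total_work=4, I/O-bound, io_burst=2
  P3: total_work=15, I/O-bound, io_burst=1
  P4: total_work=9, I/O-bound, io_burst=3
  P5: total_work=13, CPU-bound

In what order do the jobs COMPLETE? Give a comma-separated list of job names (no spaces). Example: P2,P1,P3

t=0-2: P1@Q0 runs 2, rem=13, quantum used, demote→Q1. Q0=[P2,P3,P4,P5] Q1=[P1] Q2=[]
t=2-4: P2@Q0 runs 2, rem=2, I/O yield, promote→Q0. Q0=[P3,P4,P5,P2] Q1=[P1] Q2=[]
t=4-5: P3@Q0 runs 1, rem=14, I/O yield, promote→Q0. Q0=[P4,P5,P2,P3] Q1=[P1] Q2=[]
t=5-7: P4@Q0 runs 2, rem=7, quantum used, demote→Q1. Q0=[P5,P2,P3] Q1=[P1,P4] Q2=[]
t=7-9: P5@Q0 runs 2, rem=11, quantum used, demote→Q1. Q0=[P2,P3] Q1=[P1,P4,P5] Q2=[]
t=9-11: P2@Q0 runs 2, rem=0, completes. Q0=[P3] Q1=[P1,P4,P5] Q2=[]
t=11-12: P3@Q0 runs 1, rem=13, I/O yield, promote→Q0. Q0=[P3] Q1=[P1,P4,P5] Q2=[]
t=12-13: P3@Q0 runs 1, rem=12, I/O yield, promote→Q0. Q0=[P3] Q1=[P1,P4,P5] Q2=[]
t=13-14: P3@Q0 runs 1, rem=11, I/O yield, promote→Q0. Q0=[P3] Q1=[P1,P4,P5] Q2=[]
t=14-15: P3@Q0 runs 1, rem=10, I/O yield, promote→Q0. Q0=[P3] Q1=[P1,P4,P5] Q2=[]
t=15-16: P3@Q0 runs 1, rem=9, I/O yield, promote→Q0. Q0=[P3] Q1=[P1,P4,P5] Q2=[]
t=16-17: P3@Q0 runs 1, rem=8, I/O yield, promote→Q0. Q0=[P3] Q1=[P1,P4,P5] Q2=[]
t=17-18: P3@Q0 runs 1, rem=7, I/O yield, promote→Q0. Q0=[P3] Q1=[P1,P4,P5] Q2=[]
t=18-19: P3@Q0 runs 1, rem=6, I/O yield, promote→Q0. Q0=[P3] Q1=[P1,P4,P5] Q2=[]
t=19-20: P3@Q0 runs 1, rem=5, I/O yield, promote→Q0. Q0=[P3] Q1=[P1,P4,P5] Q2=[]
t=20-21: P3@Q0 runs 1, rem=4, I/O yield, promote→Q0. Q0=[P3] Q1=[P1,P4,P5] Q2=[]
t=21-22: P3@Q0 runs 1, rem=3, I/O yield, promote→Q0. Q0=[P3] Q1=[P1,P4,P5] Q2=[]
t=22-23: P3@Q0 runs 1, rem=2, I/O yield, promote→Q0. Q0=[P3] Q1=[P1,P4,P5] Q2=[]
t=23-24: P3@Q0 runs 1, rem=1, I/O yield, promote→Q0. Q0=[P3] Q1=[P1,P4,P5] Q2=[]
t=24-25: P3@Q0 runs 1, rem=0, completes. Q0=[] Q1=[P1,P4,P5] Q2=[]
t=25-30: P1@Q1 runs 5, rem=8, quantum used, demote→Q2. Q0=[] Q1=[P4,P5] Q2=[P1]
t=30-33: P4@Q1 runs 3, rem=4, I/O yield, promote→Q0. Q0=[P4] Q1=[P5] Q2=[P1]
t=33-35: P4@Q0 runs 2, rem=2, quantum used, demote→Q1. Q0=[] Q1=[P5,P4] Q2=[P1]
t=35-40: P5@Q1 runs 5, rem=6, quantum used, demote→Q2. Q0=[] Q1=[P4] Q2=[P1,P5]
t=40-42: P4@Q1 runs 2, rem=0, completes. Q0=[] Q1=[] Q2=[P1,P5]
t=42-50: P1@Q2 runs 8, rem=0, completes. Q0=[] Q1=[] Q2=[P5]
t=50-56: P5@Q2 runs 6, rem=0, completes. Q0=[] Q1=[] Q2=[]

Answer: P2,P3,P4,P1,P5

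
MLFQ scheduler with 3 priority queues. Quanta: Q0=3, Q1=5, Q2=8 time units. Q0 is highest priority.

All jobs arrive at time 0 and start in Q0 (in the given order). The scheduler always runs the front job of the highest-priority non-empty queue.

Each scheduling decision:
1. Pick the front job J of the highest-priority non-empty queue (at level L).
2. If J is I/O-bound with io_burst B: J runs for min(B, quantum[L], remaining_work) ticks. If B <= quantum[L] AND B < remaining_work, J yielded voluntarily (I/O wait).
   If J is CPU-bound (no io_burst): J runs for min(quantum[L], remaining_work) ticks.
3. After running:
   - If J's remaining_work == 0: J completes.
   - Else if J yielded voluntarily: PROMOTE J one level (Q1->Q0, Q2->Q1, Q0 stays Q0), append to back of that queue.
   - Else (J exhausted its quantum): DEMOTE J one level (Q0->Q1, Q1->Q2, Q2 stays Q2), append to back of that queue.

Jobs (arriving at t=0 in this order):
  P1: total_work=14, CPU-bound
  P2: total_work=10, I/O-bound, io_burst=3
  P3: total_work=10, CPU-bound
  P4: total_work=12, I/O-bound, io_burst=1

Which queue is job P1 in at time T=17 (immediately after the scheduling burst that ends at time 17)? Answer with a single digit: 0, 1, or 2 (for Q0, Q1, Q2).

Answer: 1

Derivation:
t=0-3: P1@Q0 runs 3, rem=11, quantum used, demote→Q1. Q0=[P2,P3,P4] Q1=[P1] Q2=[]
t=3-6: P2@Q0 runs 3, rem=7, I/O yield, promote→Q0. Q0=[P3,P4,P2] Q1=[P1] Q2=[]
t=6-9: P3@Q0 runs 3, rem=7, quantum used, demote→Q1. Q0=[P4,P2] Q1=[P1,P3] Q2=[]
t=9-10: P4@Q0 runs 1, rem=11, I/O yield, promote→Q0. Q0=[P2,P4] Q1=[P1,P3] Q2=[]
t=10-13: P2@Q0 runs 3, rem=4, I/O yield, promote→Q0. Q0=[P4,P2] Q1=[P1,P3] Q2=[]
t=13-14: P4@Q0 runs 1, rem=10, I/O yield, promote→Q0. Q0=[P2,P4] Q1=[P1,P3] Q2=[]
t=14-17: P2@Q0 runs 3, rem=1, I/O yield, promote→Q0. Q0=[P4,P2] Q1=[P1,P3] Q2=[]
t=17-18: P4@Q0 runs 1, rem=9, I/O yield, promote→Q0. Q0=[P2,P4] Q1=[P1,P3] Q2=[]
t=18-19: P2@Q0 runs 1, rem=0, completes. Q0=[P4] Q1=[P1,P3] Q2=[]
t=19-20: P4@Q0 runs 1, rem=8, I/O yield, promote→Q0. Q0=[P4] Q1=[P1,P3] Q2=[]
t=20-21: P4@Q0 runs 1, rem=7, I/O yield, promote→Q0. Q0=[P4] Q1=[P1,P3] Q2=[]
t=21-22: P4@Q0 runs 1, rem=6, I/O yield, promote→Q0. Q0=[P4] Q1=[P1,P3] Q2=[]
t=22-23: P4@Q0 runs 1, rem=5, I/O yield, promote→Q0. Q0=[P4] Q1=[P1,P3] Q2=[]
t=23-24: P4@Q0 runs 1, rem=4, I/O yield, promote→Q0. Q0=[P4] Q1=[P1,P3] Q2=[]
t=24-25: P4@Q0 runs 1, rem=3, I/O yield, promote→Q0. Q0=[P4] Q1=[P1,P3] Q2=[]
t=25-26: P4@Q0 runs 1, rem=2, I/O yield, promote→Q0. Q0=[P4] Q1=[P1,P3] Q2=[]
t=26-27: P4@Q0 runs 1, rem=1, I/O yield, promote→Q0. Q0=[P4] Q1=[P1,P3] Q2=[]
t=27-28: P4@Q0 runs 1, rem=0, completes. Q0=[] Q1=[P1,P3] Q2=[]
t=28-33: P1@Q1 runs 5, rem=6, quantum used, demote→Q2. Q0=[] Q1=[P3] Q2=[P1]
t=33-38: P3@Q1 runs 5, rem=2, quantum used, demote→Q2. Q0=[] Q1=[] Q2=[P1,P3]
t=38-44: P1@Q2 runs 6, rem=0, completes. Q0=[] Q1=[] Q2=[P3]
t=44-46: P3@Q2 runs 2, rem=0, completes. Q0=[] Q1=[] Q2=[]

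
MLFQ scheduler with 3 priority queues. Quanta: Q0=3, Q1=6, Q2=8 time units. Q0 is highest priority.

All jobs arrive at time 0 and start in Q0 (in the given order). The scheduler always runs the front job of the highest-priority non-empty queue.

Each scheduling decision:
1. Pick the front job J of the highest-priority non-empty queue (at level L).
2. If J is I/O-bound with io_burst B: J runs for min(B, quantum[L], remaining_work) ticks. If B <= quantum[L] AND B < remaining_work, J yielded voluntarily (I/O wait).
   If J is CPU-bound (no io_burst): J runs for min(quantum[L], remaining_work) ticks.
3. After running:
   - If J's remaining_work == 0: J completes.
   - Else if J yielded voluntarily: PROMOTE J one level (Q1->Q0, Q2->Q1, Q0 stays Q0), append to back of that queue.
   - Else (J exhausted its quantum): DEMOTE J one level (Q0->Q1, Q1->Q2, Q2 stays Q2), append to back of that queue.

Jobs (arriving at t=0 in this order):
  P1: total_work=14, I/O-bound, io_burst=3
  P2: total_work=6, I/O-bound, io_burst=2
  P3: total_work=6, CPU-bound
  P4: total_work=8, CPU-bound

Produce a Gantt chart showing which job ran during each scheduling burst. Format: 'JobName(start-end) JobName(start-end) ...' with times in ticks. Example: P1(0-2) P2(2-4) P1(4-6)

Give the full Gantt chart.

Answer: P1(0-3) P2(3-5) P3(5-8) P4(8-11) P1(11-14) P2(14-16) P1(16-19) P2(19-21) P1(21-24) P1(24-26) P3(26-29) P4(29-34)

Derivation:
t=0-3: P1@Q0 runs 3, rem=11, I/O yield, promote→Q0. Q0=[P2,P3,P4,P1] Q1=[] Q2=[]
t=3-5: P2@Q0 runs 2, rem=4, I/O yield, promote→Q0. Q0=[P3,P4,P1,P2] Q1=[] Q2=[]
t=5-8: P3@Q0 runs 3, rem=3, quantum used, demote→Q1. Q0=[P4,P1,P2] Q1=[P3] Q2=[]
t=8-11: P4@Q0 runs 3, rem=5, quantum used, demote→Q1. Q0=[P1,P2] Q1=[P3,P4] Q2=[]
t=11-14: P1@Q0 runs 3, rem=8, I/O yield, promote→Q0. Q0=[P2,P1] Q1=[P3,P4] Q2=[]
t=14-16: P2@Q0 runs 2, rem=2, I/O yield, promote→Q0. Q0=[P1,P2] Q1=[P3,P4] Q2=[]
t=16-19: P1@Q0 runs 3, rem=5, I/O yield, promote→Q0. Q0=[P2,P1] Q1=[P3,P4] Q2=[]
t=19-21: P2@Q0 runs 2, rem=0, completes. Q0=[P1] Q1=[P3,P4] Q2=[]
t=21-24: P1@Q0 runs 3, rem=2, I/O yield, promote→Q0. Q0=[P1] Q1=[P3,P4] Q2=[]
t=24-26: P1@Q0 runs 2, rem=0, completes. Q0=[] Q1=[P3,P4] Q2=[]
t=26-29: P3@Q1 runs 3, rem=0, completes. Q0=[] Q1=[P4] Q2=[]
t=29-34: P4@Q1 runs 5, rem=0, completes. Q0=[] Q1=[] Q2=[]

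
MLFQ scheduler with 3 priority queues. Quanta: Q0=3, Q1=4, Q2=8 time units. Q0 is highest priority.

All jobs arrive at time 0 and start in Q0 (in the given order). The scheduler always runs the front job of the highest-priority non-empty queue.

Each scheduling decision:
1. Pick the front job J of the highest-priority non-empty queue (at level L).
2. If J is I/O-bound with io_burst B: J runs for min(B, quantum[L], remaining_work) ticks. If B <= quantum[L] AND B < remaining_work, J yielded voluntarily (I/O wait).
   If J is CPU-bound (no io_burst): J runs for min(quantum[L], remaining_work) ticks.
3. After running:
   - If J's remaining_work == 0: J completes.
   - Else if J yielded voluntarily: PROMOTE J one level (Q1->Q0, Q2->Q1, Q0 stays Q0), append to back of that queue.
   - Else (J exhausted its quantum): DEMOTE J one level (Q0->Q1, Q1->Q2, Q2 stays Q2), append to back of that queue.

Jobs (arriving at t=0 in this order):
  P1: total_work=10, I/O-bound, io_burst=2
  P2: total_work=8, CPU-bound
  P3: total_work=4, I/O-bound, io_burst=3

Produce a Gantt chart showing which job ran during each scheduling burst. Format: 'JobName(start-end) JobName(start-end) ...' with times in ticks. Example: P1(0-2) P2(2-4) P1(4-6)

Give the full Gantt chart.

Answer: P1(0-2) P2(2-5) P3(5-8) P1(8-10) P3(10-11) P1(11-13) P1(13-15) P1(15-17) P2(17-21) P2(21-22)

Derivation:
t=0-2: P1@Q0 runs 2, rem=8, I/O yield, promote→Q0. Q0=[P2,P3,P1] Q1=[] Q2=[]
t=2-5: P2@Q0 runs 3, rem=5, quantum used, demote→Q1. Q0=[P3,P1] Q1=[P2] Q2=[]
t=5-8: P3@Q0 runs 3, rem=1, I/O yield, promote→Q0. Q0=[P1,P3] Q1=[P2] Q2=[]
t=8-10: P1@Q0 runs 2, rem=6, I/O yield, promote→Q0. Q0=[P3,P1] Q1=[P2] Q2=[]
t=10-11: P3@Q0 runs 1, rem=0, completes. Q0=[P1] Q1=[P2] Q2=[]
t=11-13: P1@Q0 runs 2, rem=4, I/O yield, promote→Q0. Q0=[P1] Q1=[P2] Q2=[]
t=13-15: P1@Q0 runs 2, rem=2, I/O yield, promote→Q0. Q0=[P1] Q1=[P2] Q2=[]
t=15-17: P1@Q0 runs 2, rem=0, completes. Q0=[] Q1=[P2] Q2=[]
t=17-21: P2@Q1 runs 4, rem=1, quantum used, demote→Q2. Q0=[] Q1=[] Q2=[P2]
t=21-22: P2@Q2 runs 1, rem=0, completes. Q0=[] Q1=[] Q2=[]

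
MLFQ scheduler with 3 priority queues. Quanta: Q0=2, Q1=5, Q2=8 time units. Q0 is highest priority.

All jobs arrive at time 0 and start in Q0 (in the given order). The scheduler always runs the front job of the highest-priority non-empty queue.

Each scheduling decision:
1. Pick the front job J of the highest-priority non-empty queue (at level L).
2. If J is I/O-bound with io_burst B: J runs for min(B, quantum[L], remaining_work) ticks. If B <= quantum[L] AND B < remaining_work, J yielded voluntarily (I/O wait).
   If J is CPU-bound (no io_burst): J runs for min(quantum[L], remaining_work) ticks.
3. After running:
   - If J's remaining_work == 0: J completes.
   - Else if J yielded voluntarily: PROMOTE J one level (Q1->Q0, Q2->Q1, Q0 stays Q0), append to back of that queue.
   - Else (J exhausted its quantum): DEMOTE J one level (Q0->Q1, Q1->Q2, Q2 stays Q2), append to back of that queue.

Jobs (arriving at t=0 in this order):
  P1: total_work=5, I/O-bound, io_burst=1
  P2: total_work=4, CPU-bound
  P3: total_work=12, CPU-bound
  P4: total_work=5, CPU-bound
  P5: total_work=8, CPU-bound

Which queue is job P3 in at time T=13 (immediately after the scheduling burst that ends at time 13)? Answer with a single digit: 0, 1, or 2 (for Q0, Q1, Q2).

t=0-1: P1@Q0 runs 1, rem=4, I/O yield, promote→Q0. Q0=[P2,P3,P4,P5,P1] Q1=[] Q2=[]
t=1-3: P2@Q0 runs 2, rem=2, quantum used, demote→Q1. Q0=[P3,P4,P5,P1] Q1=[P2] Q2=[]
t=3-5: P3@Q0 runs 2, rem=10, quantum used, demote→Q1. Q0=[P4,P5,P1] Q1=[P2,P3] Q2=[]
t=5-7: P4@Q0 runs 2, rem=3, quantum used, demote→Q1. Q0=[P5,P1] Q1=[P2,P3,P4] Q2=[]
t=7-9: P5@Q0 runs 2, rem=6, quantum used, demote→Q1. Q0=[P1] Q1=[P2,P3,P4,P5] Q2=[]
t=9-10: P1@Q0 runs 1, rem=3, I/O yield, promote→Q0. Q0=[P1] Q1=[P2,P3,P4,P5] Q2=[]
t=10-11: P1@Q0 runs 1, rem=2, I/O yield, promote→Q0. Q0=[P1] Q1=[P2,P3,P4,P5] Q2=[]
t=11-12: P1@Q0 runs 1, rem=1, I/O yield, promote→Q0. Q0=[P1] Q1=[P2,P3,P4,P5] Q2=[]
t=12-13: P1@Q0 runs 1, rem=0, completes. Q0=[] Q1=[P2,P3,P4,P5] Q2=[]
t=13-15: P2@Q1 runs 2, rem=0, completes. Q0=[] Q1=[P3,P4,P5] Q2=[]
t=15-20: P3@Q1 runs 5, rem=5, quantum used, demote→Q2. Q0=[] Q1=[P4,P5] Q2=[P3]
t=20-23: P4@Q1 runs 3, rem=0, completes. Q0=[] Q1=[P5] Q2=[P3]
t=23-28: P5@Q1 runs 5, rem=1, quantum used, demote→Q2. Q0=[] Q1=[] Q2=[P3,P5]
t=28-33: P3@Q2 runs 5, rem=0, completes. Q0=[] Q1=[] Q2=[P5]
t=33-34: P5@Q2 runs 1, rem=0, completes. Q0=[] Q1=[] Q2=[]

Answer: 1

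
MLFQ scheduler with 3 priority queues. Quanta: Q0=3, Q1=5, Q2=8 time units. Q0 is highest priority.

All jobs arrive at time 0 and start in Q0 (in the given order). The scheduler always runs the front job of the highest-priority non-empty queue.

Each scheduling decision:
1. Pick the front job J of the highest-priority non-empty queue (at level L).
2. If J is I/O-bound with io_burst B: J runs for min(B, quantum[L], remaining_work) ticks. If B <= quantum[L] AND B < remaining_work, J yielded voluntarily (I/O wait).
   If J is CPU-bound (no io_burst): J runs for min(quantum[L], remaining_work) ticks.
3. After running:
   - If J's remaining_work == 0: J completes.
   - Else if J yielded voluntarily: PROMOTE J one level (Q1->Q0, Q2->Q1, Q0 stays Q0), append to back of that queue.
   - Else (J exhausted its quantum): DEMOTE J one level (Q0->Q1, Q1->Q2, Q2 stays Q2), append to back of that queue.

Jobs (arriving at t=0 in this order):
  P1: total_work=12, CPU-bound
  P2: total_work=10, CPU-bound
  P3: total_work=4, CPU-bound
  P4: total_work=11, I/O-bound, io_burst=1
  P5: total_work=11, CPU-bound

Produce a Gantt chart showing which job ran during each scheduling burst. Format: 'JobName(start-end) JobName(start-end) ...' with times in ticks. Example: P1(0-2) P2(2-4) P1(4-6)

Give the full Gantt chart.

t=0-3: P1@Q0 runs 3, rem=9, quantum used, demote→Q1. Q0=[P2,P3,P4,P5] Q1=[P1] Q2=[]
t=3-6: P2@Q0 runs 3, rem=7, quantum used, demote→Q1. Q0=[P3,P4,P5] Q1=[P1,P2] Q2=[]
t=6-9: P3@Q0 runs 3, rem=1, quantum used, demote→Q1. Q0=[P4,P5] Q1=[P1,P2,P3] Q2=[]
t=9-10: P4@Q0 runs 1, rem=10, I/O yield, promote→Q0. Q0=[P5,P4] Q1=[P1,P2,P3] Q2=[]
t=10-13: P5@Q0 runs 3, rem=8, quantum used, demote→Q1. Q0=[P4] Q1=[P1,P2,P3,P5] Q2=[]
t=13-14: P4@Q0 runs 1, rem=9, I/O yield, promote→Q0. Q0=[P4] Q1=[P1,P2,P3,P5] Q2=[]
t=14-15: P4@Q0 runs 1, rem=8, I/O yield, promote→Q0. Q0=[P4] Q1=[P1,P2,P3,P5] Q2=[]
t=15-16: P4@Q0 runs 1, rem=7, I/O yield, promote→Q0. Q0=[P4] Q1=[P1,P2,P3,P5] Q2=[]
t=16-17: P4@Q0 runs 1, rem=6, I/O yield, promote→Q0. Q0=[P4] Q1=[P1,P2,P3,P5] Q2=[]
t=17-18: P4@Q0 runs 1, rem=5, I/O yield, promote→Q0. Q0=[P4] Q1=[P1,P2,P3,P5] Q2=[]
t=18-19: P4@Q0 runs 1, rem=4, I/O yield, promote→Q0. Q0=[P4] Q1=[P1,P2,P3,P5] Q2=[]
t=19-20: P4@Q0 runs 1, rem=3, I/O yield, promote→Q0. Q0=[P4] Q1=[P1,P2,P3,P5] Q2=[]
t=20-21: P4@Q0 runs 1, rem=2, I/O yield, promote→Q0. Q0=[P4] Q1=[P1,P2,P3,P5] Q2=[]
t=21-22: P4@Q0 runs 1, rem=1, I/O yield, promote→Q0. Q0=[P4] Q1=[P1,P2,P3,P5] Q2=[]
t=22-23: P4@Q0 runs 1, rem=0, completes. Q0=[] Q1=[P1,P2,P3,P5] Q2=[]
t=23-28: P1@Q1 runs 5, rem=4, quantum used, demote→Q2. Q0=[] Q1=[P2,P3,P5] Q2=[P1]
t=28-33: P2@Q1 runs 5, rem=2, quantum used, demote→Q2. Q0=[] Q1=[P3,P5] Q2=[P1,P2]
t=33-34: P3@Q1 runs 1, rem=0, completes. Q0=[] Q1=[P5] Q2=[P1,P2]
t=34-39: P5@Q1 runs 5, rem=3, quantum used, demote→Q2. Q0=[] Q1=[] Q2=[P1,P2,P5]
t=39-43: P1@Q2 runs 4, rem=0, completes. Q0=[] Q1=[] Q2=[P2,P5]
t=43-45: P2@Q2 runs 2, rem=0, completes. Q0=[] Q1=[] Q2=[P5]
t=45-48: P5@Q2 runs 3, rem=0, completes. Q0=[] Q1=[] Q2=[]

Answer: P1(0-3) P2(3-6) P3(6-9) P4(9-10) P5(10-13) P4(13-14) P4(14-15) P4(15-16) P4(16-17) P4(17-18) P4(18-19) P4(19-20) P4(20-21) P4(21-22) P4(22-23) P1(23-28) P2(28-33) P3(33-34) P5(34-39) P1(39-43) P2(43-45) P5(45-48)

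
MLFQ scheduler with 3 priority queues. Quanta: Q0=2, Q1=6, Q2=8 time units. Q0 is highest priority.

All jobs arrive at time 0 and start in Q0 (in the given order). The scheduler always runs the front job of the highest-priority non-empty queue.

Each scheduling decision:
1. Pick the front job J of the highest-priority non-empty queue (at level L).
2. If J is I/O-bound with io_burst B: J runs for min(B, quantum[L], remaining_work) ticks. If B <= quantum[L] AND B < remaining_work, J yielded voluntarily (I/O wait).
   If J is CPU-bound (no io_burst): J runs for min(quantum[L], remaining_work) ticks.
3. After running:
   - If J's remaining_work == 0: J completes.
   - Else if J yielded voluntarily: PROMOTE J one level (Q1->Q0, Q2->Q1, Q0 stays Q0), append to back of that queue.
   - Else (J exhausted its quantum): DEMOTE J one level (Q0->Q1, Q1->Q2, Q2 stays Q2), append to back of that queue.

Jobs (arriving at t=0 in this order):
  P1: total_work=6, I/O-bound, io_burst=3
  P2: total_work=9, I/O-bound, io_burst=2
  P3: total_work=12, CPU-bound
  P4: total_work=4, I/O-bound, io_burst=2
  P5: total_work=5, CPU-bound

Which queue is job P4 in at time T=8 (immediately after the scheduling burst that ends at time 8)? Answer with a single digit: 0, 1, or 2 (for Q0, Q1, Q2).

t=0-2: P1@Q0 runs 2, rem=4, quantum used, demote→Q1. Q0=[P2,P3,P4,P5] Q1=[P1] Q2=[]
t=2-4: P2@Q0 runs 2, rem=7, I/O yield, promote→Q0. Q0=[P3,P4,P5,P2] Q1=[P1] Q2=[]
t=4-6: P3@Q0 runs 2, rem=10, quantum used, demote→Q1. Q0=[P4,P5,P2] Q1=[P1,P3] Q2=[]
t=6-8: P4@Q0 runs 2, rem=2, I/O yield, promote→Q0. Q0=[P5,P2,P4] Q1=[P1,P3] Q2=[]
t=8-10: P5@Q0 runs 2, rem=3, quantum used, demote→Q1. Q0=[P2,P4] Q1=[P1,P3,P5] Q2=[]
t=10-12: P2@Q0 runs 2, rem=5, I/O yield, promote→Q0. Q0=[P4,P2] Q1=[P1,P3,P5] Q2=[]
t=12-14: P4@Q0 runs 2, rem=0, completes. Q0=[P2] Q1=[P1,P3,P5] Q2=[]
t=14-16: P2@Q0 runs 2, rem=3, I/O yield, promote→Q0. Q0=[P2] Q1=[P1,P3,P5] Q2=[]
t=16-18: P2@Q0 runs 2, rem=1, I/O yield, promote→Q0. Q0=[P2] Q1=[P1,P3,P5] Q2=[]
t=18-19: P2@Q0 runs 1, rem=0, completes. Q0=[] Q1=[P1,P3,P5] Q2=[]
t=19-22: P1@Q1 runs 3, rem=1, I/O yield, promote→Q0. Q0=[P1] Q1=[P3,P5] Q2=[]
t=22-23: P1@Q0 runs 1, rem=0, completes. Q0=[] Q1=[P3,P5] Q2=[]
t=23-29: P3@Q1 runs 6, rem=4, quantum used, demote→Q2. Q0=[] Q1=[P5] Q2=[P3]
t=29-32: P5@Q1 runs 3, rem=0, completes. Q0=[] Q1=[] Q2=[P3]
t=32-36: P3@Q2 runs 4, rem=0, completes. Q0=[] Q1=[] Q2=[]

Answer: 0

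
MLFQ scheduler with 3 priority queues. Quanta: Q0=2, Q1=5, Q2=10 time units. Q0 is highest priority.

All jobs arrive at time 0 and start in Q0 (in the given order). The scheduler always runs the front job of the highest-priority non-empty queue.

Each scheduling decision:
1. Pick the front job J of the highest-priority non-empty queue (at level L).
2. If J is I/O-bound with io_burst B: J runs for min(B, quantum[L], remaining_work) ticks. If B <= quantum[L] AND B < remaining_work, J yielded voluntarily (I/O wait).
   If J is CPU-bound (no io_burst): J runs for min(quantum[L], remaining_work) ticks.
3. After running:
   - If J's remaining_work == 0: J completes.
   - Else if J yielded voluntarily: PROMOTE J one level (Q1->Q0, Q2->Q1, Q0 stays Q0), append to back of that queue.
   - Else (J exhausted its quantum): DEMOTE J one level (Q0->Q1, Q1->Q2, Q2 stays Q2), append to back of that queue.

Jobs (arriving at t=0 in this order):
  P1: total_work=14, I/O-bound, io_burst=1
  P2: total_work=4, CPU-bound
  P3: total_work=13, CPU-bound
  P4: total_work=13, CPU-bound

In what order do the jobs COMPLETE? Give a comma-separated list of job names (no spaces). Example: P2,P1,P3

Answer: P1,P2,P3,P4

Derivation:
t=0-1: P1@Q0 runs 1, rem=13, I/O yield, promote→Q0. Q0=[P2,P3,P4,P1] Q1=[] Q2=[]
t=1-3: P2@Q0 runs 2, rem=2, quantum used, demote→Q1. Q0=[P3,P4,P1] Q1=[P2] Q2=[]
t=3-5: P3@Q0 runs 2, rem=11, quantum used, demote→Q1. Q0=[P4,P1] Q1=[P2,P3] Q2=[]
t=5-7: P4@Q0 runs 2, rem=11, quantum used, demote→Q1. Q0=[P1] Q1=[P2,P3,P4] Q2=[]
t=7-8: P1@Q0 runs 1, rem=12, I/O yield, promote→Q0. Q0=[P1] Q1=[P2,P3,P4] Q2=[]
t=8-9: P1@Q0 runs 1, rem=11, I/O yield, promote→Q0. Q0=[P1] Q1=[P2,P3,P4] Q2=[]
t=9-10: P1@Q0 runs 1, rem=10, I/O yield, promote→Q0. Q0=[P1] Q1=[P2,P3,P4] Q2=[]
t=10-11: P1@Q0 runs 1, rem=9, I/O yield, promote→Q0. Q0=[P1] Q1=[P2,P3,P4] Q2=[]
t=11-12: P1@Q0 runs 1, rem=8, I/O yield, promote→Q0. Q0=[P1] Q1=[P2,P3,P4] Q2=[]
t=12-13: P1@Q0 runs 1, rem=7, I/O yield, promote→Q0. Q0=[P1] Q1=[P2,P3,P4] Q2=[]
t=13-14: P1@Q0 runs 1, rem=6, I/O yield, promote→Q0. Q0=[P1] Q1=[P2,P3,P4] Q2=[]
t=14-15: P1@Q0 runs 1, rem=5, I/O yield, promote→Q0. Q0=[P1] Q1=[P2,P3,P4] Q2=[]
t=15-16: P1@Q0 runs 1, rem=4, I/O yield, promote→Q0. Q0=[P1] Q1=[P2,P3,P4] Q2=[]
t=16-17: P1@Q0 runs 1, rem=3, I/O yield, promote→Q0. Q0=[P1] Q1=[P2,P3,P4] Q2=[]
t=17-18: P1@Q0 runs 1, rem=2, I/O yield, promote→Q0. Q0=[P1] Q1=[P2,P3,P4] Q2=[]
t=18-19: P1@Q0 runs 1, rem=1, I/O yield, promote→Q0. Q0=[P1] Q1=[P2,P3,P4] Q2=[]
t=19-20: P1@Q0 runs 1, rem=0, completes. Q0=[] Q1=[P2,P3,P4] Q2=[]
t=20-22: P2@Q1 runs 2, rem=0, completes. Q0=[] Q1=[P3,P4] Q2=[]
t=22-27: P3@Q1 runs 5, rem=6, quantum used, demote→Q2. Q0=[] Q1=[P4] Q2=[P3]
t=27-32: P4@Q1 runs 5, rem=6, quantum used, demote→Q2. Q0=[] Q1=[] Q2=[P3,P4]
t=32-38: P3@Q2 runs 6, rem=0, completes. Q0=[] Q1=[] Q2=[P4]
t=38-44: P4@Q2 runs 6, rem=0, completes. Q0=[] Q1=[] Q2=[]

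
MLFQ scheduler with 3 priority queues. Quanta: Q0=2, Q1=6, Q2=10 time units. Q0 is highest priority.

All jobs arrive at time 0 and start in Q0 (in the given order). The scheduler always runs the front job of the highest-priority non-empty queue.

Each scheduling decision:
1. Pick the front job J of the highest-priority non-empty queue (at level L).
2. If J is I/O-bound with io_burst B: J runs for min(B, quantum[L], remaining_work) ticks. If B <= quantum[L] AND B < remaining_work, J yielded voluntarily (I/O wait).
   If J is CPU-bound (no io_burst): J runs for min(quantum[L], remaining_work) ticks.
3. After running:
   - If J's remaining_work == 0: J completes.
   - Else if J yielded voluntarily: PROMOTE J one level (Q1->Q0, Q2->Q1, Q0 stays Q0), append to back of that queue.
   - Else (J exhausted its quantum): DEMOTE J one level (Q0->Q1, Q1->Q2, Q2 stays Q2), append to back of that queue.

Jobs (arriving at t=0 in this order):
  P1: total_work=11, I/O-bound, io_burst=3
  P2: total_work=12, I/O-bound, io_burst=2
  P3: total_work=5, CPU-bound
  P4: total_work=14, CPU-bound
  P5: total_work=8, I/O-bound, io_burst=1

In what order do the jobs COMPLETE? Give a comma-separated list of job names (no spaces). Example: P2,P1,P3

t=0-2: P1@Q0 runs 2, rem=9, quantum used, demote→Q1. Q0=[P2,P3,P4,P5] Q1=[P1] Q2=[]
t=2-4: P2@Q0 runs 2, rem=10, I/O yield, promote→Q0. Q0=[P3,P4,P5,P2] Q1=[P1] Q2=[]
t=4-6: P3@Q0 runs 2, rem=3, quantum used, demote→Q1. Q0=[P4,P5,P2] Q1=[P1,P3] Q2=[]
t=6-8: P4@Q0 runs 2, rem=12, quantum used, demote→Q1. Q0=[P5,P2] Q1=[P1,P3,P4] Q2=[]
t=8-9: P5@Q0 runs 1, rem=7, I/O yield, promote→Q0. Q0=[P2,P5] Q1=[P1,P3,P4] Q2=[]
t=9-11: P2@Q0 runs 2, rem=8, I/O yield, promote→Q0. Q0=[P5,P2] Q1=[P1,P3,P4] Q2=[]
t=11-12: P5@Q0 runs 1, rem=6, I/O yield, promote→Q0. Q0=[P2,P5] Q1=[P1,P3,P4] Q2=[]
t=12-14: P2@Q0 runs 2, rem=6, I/O yield, promote→Q0. Q0=[P5,P2] Q1=[P1,P3,P4] Q2=[]
t=14-15: P5@Q0 runs 1, rem=5, I/O yield, promote→Q0. Q0=[P2,P5] Q1=[P1,P3,P4] Q2=[]
t=15-17: P2@Q0 runs 2, rem=4, I/O yield, promote→Q0. Q0=[P5,P2] Q1=[P1,P3,P4] Q2=[]
t=17-18: P5@Q0 runs 1, rem=4, I/O yield, promote→Q0. Q0=[P2,P5] Q1=[P1,P3,P4] Q2=[]
t=18-20: P2@Q0 runs 2, rem=2, I/O yield, promote→Q0. Q0=[P5,P2] Q1=[P1,P3,P4] Q2=[]
t=20-21: P5@Q0 runs 1, rem=3, I/O yield, promote→Q0. Q0=[P2,P5] Q1=[P1,P3,P4] Q2=[]
t=21-23: P2@Q0 runs 2, rem=0, completes. Q0=[P5] Q1=[P1,P3,P4] Q2=[]
t=23-24: P5@Q0 runs 1, rem=2, I/O yield, promote→Q0. Q0=[P5] Q1=[P1,P3,P4] Q2=[]
t=24-25: P5@Q0 runs 1, rem=1, I/O yield, promote→Q0. Q0=[P5] Q1=[P1,P3,P4] Q2=[]
t=25-26: P5@Q0 runs 1, rem=0, completes. Q0=[] Q1=[P1,P3,P4] Q2=[]
t=26-29: P1@Q1 runs 3, rem=6, I/O yield, promote→Q0. Q0=[P1] Q1=[P3,P4] Q2=[]
t=29-31: P1@Q0 runs 2, rem=4, quantum used, demote→Q1. Q0=[] Q1=[P3,P4,P1] Q2=[]
t=31-34: P3@Q1 runs 3, rem=0, completes. Q0=[] Q1=[P4,P1] Q2=[]
t=34-40: P4@Q1 runs 6, rem=6, quantum used, demote→Q2. Q0=[] Q1=[P1] Q2=[P4]
t=40-43: P1@Q1 runs 3, rem=1, I/O yield, promote→Q0. Q0=[P1] Q1=[] Q2=[P4]
t=43-44: P1@Q0 runs 1, rem=0, completes. Q0=[] Q1=[] Q2=[P4]
t=44-50: P4@Q2 runs 6, rem=0, completes. Q0=[] Q1=[] Q2=[]

Answer: P2,P5,P3,P1,P4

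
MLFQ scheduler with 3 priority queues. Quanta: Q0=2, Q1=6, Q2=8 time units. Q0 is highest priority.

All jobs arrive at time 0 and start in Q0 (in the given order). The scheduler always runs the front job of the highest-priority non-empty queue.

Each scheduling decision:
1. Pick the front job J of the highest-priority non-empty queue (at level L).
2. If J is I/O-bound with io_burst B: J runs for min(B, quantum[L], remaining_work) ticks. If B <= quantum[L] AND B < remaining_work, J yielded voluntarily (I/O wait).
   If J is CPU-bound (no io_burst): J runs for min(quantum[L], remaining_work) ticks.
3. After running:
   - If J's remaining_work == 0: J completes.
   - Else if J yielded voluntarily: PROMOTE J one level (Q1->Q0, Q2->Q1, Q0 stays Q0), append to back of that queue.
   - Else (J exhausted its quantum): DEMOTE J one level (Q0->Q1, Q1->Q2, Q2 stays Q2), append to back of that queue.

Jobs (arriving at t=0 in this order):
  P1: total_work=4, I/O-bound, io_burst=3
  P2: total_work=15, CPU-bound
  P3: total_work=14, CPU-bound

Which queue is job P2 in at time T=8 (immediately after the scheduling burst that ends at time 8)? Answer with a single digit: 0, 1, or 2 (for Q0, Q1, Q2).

t=0-2: P1@Q0 runs 2, rem=2, quantum used, demote→Q1. Q0=[P2,P3] Q1=[P1] Q2=[]
t=2-4: P2@Q0 runs 2, rem=13, quantum used, demote→Q1. Q0=[P3] Q1=[P1,P2] Q2=[]
t=4-6: P3@Q0 runs 2, rem=12, quantum used, demote→Q1. Q0=[] Q1=[P1,P2,P3] Q2=[]
t=6-8: P1@Q1 runs 2, rem=0, completes. Q0=[] Q1=[P2,P3] Q2=[]
t=8-14: P2@Q1 runs 6, rem=7, quantum used, demote→Q2. Q0=[] Q1=[P3] Q2=[P2]
t=14-20: P3@Q1 runs 6, rem=6, quantum used, demote→Q2. Q0=[] Q1=[] Q2=[P2,P3]
t=20-27: P2@Q2 runs 7, rem=0, completes. Q0=[] Q1=[] Q2=[P3]
t=27-33: P3@Q2 runs 6, rem=0, completes. Q0=[] Q1=[] Q2=[]

Answer: 1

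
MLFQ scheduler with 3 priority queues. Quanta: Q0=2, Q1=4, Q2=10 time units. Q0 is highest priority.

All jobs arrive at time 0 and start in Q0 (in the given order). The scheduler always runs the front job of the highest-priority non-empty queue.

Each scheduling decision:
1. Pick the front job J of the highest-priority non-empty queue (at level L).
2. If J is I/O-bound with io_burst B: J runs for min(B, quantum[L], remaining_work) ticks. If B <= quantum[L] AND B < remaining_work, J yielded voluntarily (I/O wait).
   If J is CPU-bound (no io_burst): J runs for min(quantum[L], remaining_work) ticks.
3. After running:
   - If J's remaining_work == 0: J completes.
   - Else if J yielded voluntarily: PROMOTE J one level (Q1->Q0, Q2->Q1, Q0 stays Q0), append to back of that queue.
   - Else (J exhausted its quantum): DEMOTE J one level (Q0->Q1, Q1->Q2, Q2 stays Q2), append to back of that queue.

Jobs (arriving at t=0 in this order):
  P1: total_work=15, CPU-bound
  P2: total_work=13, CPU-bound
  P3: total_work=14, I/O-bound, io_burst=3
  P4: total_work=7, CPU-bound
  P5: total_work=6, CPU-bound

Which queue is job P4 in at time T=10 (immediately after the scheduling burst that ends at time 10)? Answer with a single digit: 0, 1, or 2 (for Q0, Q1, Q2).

t=0-2: P1@Q0 runs 2, rem=13, quantum used, demote→Q1. Q0=[P2,P3,P4,P5] Q1=[P1] Q2=[]
t=2-4: P2@Q0 runs 2, rem=11, quantum used, demote→Q1. Q0=[P3,P4,P5] Q1=[P1,P2] Q2=[]
t=4-6: P3@Q0 runs 2, rem=12, quantum used, demote→Q1. Q0=[P4,P5] Q1=[P1,P2,P3] Q2=[]
t=6-8: P4@Q0 runs 2, rem=5, quantum used, demote→Q1. Q0=[P5] Q1=[P1,P2,P3,P4] Q2=[]
t=8-10: P5@Q0 runs 2, rem=4, quantum used, demote→Q1. Q0=[] Q1=[P1,P2,P3,P4,P5] Q2=[]
t=10-14: P1@Q1 runs 4, rem=9, quantum used, demote→Q2. Q0=[] Q1=[P2,P3,P4,P5] Q2=[P1]
t=14-18: P2@Q1 runs 4, rem=7, quantum used, demote→Q2. Q0=[] Q1=[P3,P4,P5] Q2=[P1,P2]
t=18-21: P3@Q1 runs 3, rem=9, I/O yield, promote→Q0. Q0=[P3] Q1=[P4,P5] Q2=[P1,P2]
t=21-23: P3@Q0 runs 2, rem=7, quantum used, demote→Q1. Q0=[] Q1=[P4,P5,P3] Q2=[P1,P2]
t=23-27: P4@Q1 runs 4, rem=1, quantum used, demote→Q2. Q0=[] Q1=[P5,P3] Q2=[P1,P2,P4]
t=27-31: P5@Q1 runs 4, rem=0, completes. Q0=[] Q1=[P3] Q2=[P1,P2,P4]
t=31-34: P3@Q1 runs 3, rem=4, I/O yield, promote→Q0. Q0=[P3] Q1=[] Q2=[P1,P2,P4]
t=34-36: P3@Q0 runs 2, rem=2, quantum used, demote→Q1. Q0=[] Q1=[P3] Q2=[P1,P2,P4]
t=36-38: P3@Q1 runs 2, rem=0, completes. Q0=[] Q1=[] Q2=[P1,P2,P4]
t=38-47: P1@Q2 runs 9, rem=0, completes. Q0=[] Q1=[] Q2=[P2,P4]
t=47-54: P2@Q2 runs 7, rem=0, completes. Q0=[] Q1=[] Q2=[P4]
t=54-55: P4@Q2 runs 1, rem=0, completes. Q0=[] Q1=[] Q2=[]

Answer: 1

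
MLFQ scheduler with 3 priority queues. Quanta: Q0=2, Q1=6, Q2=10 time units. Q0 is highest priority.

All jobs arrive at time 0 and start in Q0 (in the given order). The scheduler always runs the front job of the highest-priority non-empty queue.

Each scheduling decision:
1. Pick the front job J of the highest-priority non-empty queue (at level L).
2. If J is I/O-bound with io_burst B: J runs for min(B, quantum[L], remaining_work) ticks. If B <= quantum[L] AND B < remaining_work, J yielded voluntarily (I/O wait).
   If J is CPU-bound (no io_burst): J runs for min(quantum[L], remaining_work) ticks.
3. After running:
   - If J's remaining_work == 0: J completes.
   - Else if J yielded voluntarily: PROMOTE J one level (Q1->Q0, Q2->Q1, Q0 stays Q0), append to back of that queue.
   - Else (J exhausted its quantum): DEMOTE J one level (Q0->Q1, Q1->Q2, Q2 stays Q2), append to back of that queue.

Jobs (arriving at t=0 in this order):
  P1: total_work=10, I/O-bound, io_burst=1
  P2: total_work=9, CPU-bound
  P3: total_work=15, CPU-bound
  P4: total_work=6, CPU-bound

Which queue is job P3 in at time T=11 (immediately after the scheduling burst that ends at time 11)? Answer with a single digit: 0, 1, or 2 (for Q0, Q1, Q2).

Answer: 1

Derivation:
t=0-1: P1@Q0 runs 1, rem=9, I/O yield, promote→Q0. Q0=[P2,P3,P4,P1] Q1=[] Q2=[]
t=1-3: P2@Q0 runs 2, rem=7, quantum used, demote→Q1. Q0=[P3,P4,P1] Q1=[P2] Q2=[]
t=3-5: P3@Q0 runs 2, rem=13, quantum used, demote→Q1. Q0=[P4,P1] Q1=[P2,P3] Q2=[]
t=5-7: P4@Q0 runs 2, rem=4, quantum used, demote→Q1. Q0=[P1] Q1=[P2,P3,P4] Q2=[]
t=7-8: P1@Q0 runs 1, rem=8, I/O yield, promote→Q0. Q0=[P1] Q1=[P2,P3,P4] Q2=[]
t=8-9: P1@Q0 runs 1, rem=7, I/O yield, promote→Q0. Q0=[P1] Q1=[P2,P3,P4] Q2=[]
t=9-10: P1@Q0 runs 1, rem=6, I/O yield, promote→Q0. Q0=[P1] Q1=[P2,P3,P4] Q2=[]
t=10-11: P1@Q0 runs 1, rem=5, I/O yield, promote→Q0. Q0=[P1] Q1=[P2,P3,P4] Q2=[]
t=11-12: P1@Q0 runs 1, rem=4, I/O yield, promote→Q0. Q0=[P1] Q1=[P2,P3,P4] Q2=[]
t=12-13: P1@Q0 runs 1, rem=3, I/O yield, promote→Q0. Q0=[P1] Q1=[P2,P3,P4] Q2=[]
t=13-14: P1@Q0 runs 1, rem=2, I/O yield, promote→Q0. Q0=[P1] Q1=[P2,P3,P4] Q2=[]
t=14-15: P1@Q0 runs 1, rem=1, I/O yield, promote→Q0. Q0=[P1] Q1=[P2,P3,P4] Q2=[]
t=15-16: P1@Q0 runs 1, rem=0, completes. Q0=[] Q1=[P2,P3,P4] Q2=[]
t=16-22: P2@Q1 runs 6, rem=1, quantum used, demote→Q2. Q0=[] Q1=[P3,P4] Q2=[P2]
t=22-28: P3@Q1 runs 6, rem=7, quantum used, demote→Q2. Q0=[] Q1=[P4] Q2=[P2,P3]
t=28-32: P4@Q1 runs 4, rem=0, completes. Q0=[] Q1=[] Q2=[P2,P3]
t=32-33: P2@Q2 runs 1, rem=0, completes. Q0=[] Q1=[] Q2=[P3]
t=33-40: P3@Q2 runs 7, rem=0, completes. Q0=[] Q1=[] Q2=[]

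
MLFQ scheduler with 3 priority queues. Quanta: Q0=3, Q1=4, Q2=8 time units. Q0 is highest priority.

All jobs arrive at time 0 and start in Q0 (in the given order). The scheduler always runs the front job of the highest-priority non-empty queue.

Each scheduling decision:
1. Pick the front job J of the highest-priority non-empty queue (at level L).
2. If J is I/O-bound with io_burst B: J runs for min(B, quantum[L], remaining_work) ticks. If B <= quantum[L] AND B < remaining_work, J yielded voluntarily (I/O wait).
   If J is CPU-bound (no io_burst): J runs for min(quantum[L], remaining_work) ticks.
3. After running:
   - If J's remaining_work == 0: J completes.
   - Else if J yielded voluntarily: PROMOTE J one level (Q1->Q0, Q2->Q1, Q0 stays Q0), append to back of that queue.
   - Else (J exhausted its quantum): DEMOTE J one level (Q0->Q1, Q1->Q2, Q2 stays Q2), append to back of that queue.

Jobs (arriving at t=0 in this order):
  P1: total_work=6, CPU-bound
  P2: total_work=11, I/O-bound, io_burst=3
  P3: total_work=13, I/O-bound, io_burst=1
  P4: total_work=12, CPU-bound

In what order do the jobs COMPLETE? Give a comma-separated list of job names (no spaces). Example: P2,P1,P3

t=0-3: P1@Q0 runs 3, rem=3, quantum used, demote→Q1. Q0=[P2,P3,P4] Q1=[P1] Q2=[]
t=3-6: P2@Q0 runs 3, rem=8, I/O yield, promote→Q0. Q0=[P3,P4,P2] Q1=[P1] Q2=[]
t=6-7: P3@Q0 runs 1, rem=12, I/O yield, promote→Q0. Q0=[P4,P2,P3] Q1=[P1] Q2=[]
t=7-10: P4@Q0 runs 3, rem=9, quantum used, demote→Q1. Q0=[P2,P3] Q1=[P1,P4] Q2=[]
t=10-13: P2@Q0 runs 3, rem=5, I/O yield, promote→Q0. Q0=[P3,P2] Q1=[P1,P4] Q2=[]
t=13-14: P3@Q0 runs 1, rem=11, I/O yield, promote→Q0. Q0=[P2,P3] Q1=[P1,P4] Q2=[]
t=14-17: P2@Q0 runs 3, rem=2, I/O yield, promote→Q0. Q0=[P3,P2] Q1=[P1,P4] Q2=[]
t=17-18: P3@Q0 runs 1, rem=10, I/O yield, promote→Q0. Q0=[P2,P3] Q1=[P1,P4] Q2=[]
t=18-20: P2@Q0 runs 2, rem=0, completes. Q0=[P3] Q1=[P1,P4] Q2=[]
t=20-21: P3@Q0 runs 1, rem=9, I/O yield, promote→Q0. Q0=[P3] Q1=[P1,P4] Q2=[]
t=21-22: P3@Q0 runs 1, rem=8, I/O yield, promote→Q0. Q0=[P3] Q1=[P1,P4] Q2=[]
t=22-23: P3@Q0 runs 1, rem=7, I/O yield, promote→Q0. Q0=[P3] Q1=[P1,P4] Q2=[]
t=23-24: P3@Q0 runs 1, rem=6, I/O yield, promote→Q0. Q0=[P3] Q1=[P1,P4] Q2=[]
t=24-25: P3@Q0 runs 1, rem=5, I/O yield, promote→Q0. Q0=[P3] Q1=[P1,P4] Q2=[]
t=25-26: P3@Q0 runs 1, rem=4, I/O yield, promote→Q0. Q0=[P3] Q1=[P1,P4] Q2=[]
t=26-27: P3@Q0 runs 1, rem=3, I/O yield, promote→Q0. Q0=[P3] Q1=[P1,P4] Q2=[]
t=27-28: P3@Q0 runs 1, rem=2, I/O yield, promote→Q0. Q0=[P3] Q1=[P1,P4] Q2=[]
t=28-29: P3@Q0 runs 1, rem=1, I/O yield, promote→Q0. Q0=[P3] Q1=[P1,P4] Q2=[]
t=29-30: P3@Q0 runs 1, rem=0, completes. Q0=[] Q1=[P1,P4] Q2=[]
t=30-33: P1@Q1 runs 3, rem=0, completes. Q0=[] Q1=[P4] Q2=[]
t=33-37: P4@Q1 runs 4, rem=5, quantum used, demote→Q2. Q0=[] Q1=[] Q2=[P4]
t=37-42: P4@Q2 runs 5, rem=0, completes. Q0=[] Q1=[] Q2=[]

Answer: P2,P3,P1,P4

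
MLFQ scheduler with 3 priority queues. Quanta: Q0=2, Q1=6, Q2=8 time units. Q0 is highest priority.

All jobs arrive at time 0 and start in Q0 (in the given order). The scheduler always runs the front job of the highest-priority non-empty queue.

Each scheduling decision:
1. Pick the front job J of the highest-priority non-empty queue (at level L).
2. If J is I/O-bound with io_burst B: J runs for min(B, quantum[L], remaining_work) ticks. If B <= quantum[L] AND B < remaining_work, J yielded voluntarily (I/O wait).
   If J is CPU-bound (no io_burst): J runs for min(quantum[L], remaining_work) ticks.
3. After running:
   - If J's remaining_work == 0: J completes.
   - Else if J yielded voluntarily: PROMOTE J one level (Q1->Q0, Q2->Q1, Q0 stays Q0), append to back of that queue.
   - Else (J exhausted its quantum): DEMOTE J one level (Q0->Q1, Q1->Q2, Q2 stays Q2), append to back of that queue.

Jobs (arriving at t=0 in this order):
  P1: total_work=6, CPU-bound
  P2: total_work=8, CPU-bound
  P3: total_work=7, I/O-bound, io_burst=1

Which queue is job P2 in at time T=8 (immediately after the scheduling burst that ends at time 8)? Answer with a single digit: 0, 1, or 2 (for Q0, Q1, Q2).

Answer: 1

Derivation:
t=0-2: P1@Q0 runs 2, rem=4, quantum used, demote→Q1. Q0=[P2,P3] Q1=[P1] Q2=[]
t=2-4: P2@Q0 runs 2, rem=6, quantum used, demote→Q1. Q0=[P3] Q1=[P1,P2] Q2=[]
t=4-5: P3@Q0 runs 1, rem=6, I/O yield, promote→Q0. Q0=[P3] Q1=[P1,P2] Q2=[]
t=5-6: P3@Q0 runs 1, rem=5, I/O yield, promote→Q0. Q0=[P3] Q1=[P1,P2] Q2=[]
t=6-7: P3@Q0 runs 1, rem=4, I/O yield, promote→Q0. Q0=[P3] Q1=[P1,P2] Q2=[]
t=7-8: P3@Q0 runs 1, rem=3, I/O yield, promote→Q0. Q0=[P3] Q1=[P1,P2] Q2=[]
t=8-9: P3@Q0 runs 1, rem=2, I/O yield, promote→Q0. Q0=[P3] Q1=[P1,P2] Q2=[]
t=9-10: P3@Q0 runs 1, rem=1, I/O yield, promote→Q0. Q0=[P3] Q1=[P1,P2] Q2=[]
t=10-11: P3@Q0 runs 1, rem=0, completes. Q0=[] Q1=[P1,P2] Q2=[]
t=11-15: P1@Q1 runs 4, rem=0, completes. Q0=[] Q1=[P2] Q2=[]
t=15-21: P2@Q1 runs 6, rem=0, completes. Q0=[] Q1=[] Q2=[]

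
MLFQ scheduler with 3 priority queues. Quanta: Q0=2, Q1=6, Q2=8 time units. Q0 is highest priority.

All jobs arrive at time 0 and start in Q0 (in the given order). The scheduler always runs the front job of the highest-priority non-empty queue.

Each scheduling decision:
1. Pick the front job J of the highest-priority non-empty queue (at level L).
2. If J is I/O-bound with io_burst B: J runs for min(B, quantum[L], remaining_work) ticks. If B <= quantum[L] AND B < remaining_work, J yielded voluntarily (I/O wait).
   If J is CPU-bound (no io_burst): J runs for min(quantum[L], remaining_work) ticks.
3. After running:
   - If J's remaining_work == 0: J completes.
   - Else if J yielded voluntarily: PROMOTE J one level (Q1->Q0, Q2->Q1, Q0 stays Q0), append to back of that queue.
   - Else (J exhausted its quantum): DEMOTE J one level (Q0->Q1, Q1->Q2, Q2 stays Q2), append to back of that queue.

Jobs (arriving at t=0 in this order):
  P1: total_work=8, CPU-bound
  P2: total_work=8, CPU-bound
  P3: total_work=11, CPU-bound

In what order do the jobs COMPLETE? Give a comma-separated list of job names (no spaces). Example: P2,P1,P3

t=0-2: P1@Q0 runs 2, rem=6, quantum used, demote→Q1. Q0=[P2,P3] Q1=[P1] Q2=[]
t=2-4: P2@Q0 runs 2, rem=6, quantum used, demote→Q1. Q0=[P3] Q1=[P1,P2] Q2=[]
t=4-6: P3@Q0 runs 2, rem=9, quantum used, demote→Q1. Q0=[] Q1=[P1,P2,P3] Q2=[]
t=6-12: P1@Q1 runs 6, rem=0, completes. Q0=[] Q1=[P2,P3] Q2=[]
t=12-18: P2@Q1 runs 6, rem=0, completes. Q0=[] Q1=[P3] Q2=[]
t=18-24: P3@Q1 runs 6, rem=3, quantum used, demote→Q2. Q0=[] Q1=[] Q2=[P3]
t=24-27: P3@Q2 runs 3, rem=0, completes. Q0=[] Q1=[] Q2=[]

Answer: P1,P2,P3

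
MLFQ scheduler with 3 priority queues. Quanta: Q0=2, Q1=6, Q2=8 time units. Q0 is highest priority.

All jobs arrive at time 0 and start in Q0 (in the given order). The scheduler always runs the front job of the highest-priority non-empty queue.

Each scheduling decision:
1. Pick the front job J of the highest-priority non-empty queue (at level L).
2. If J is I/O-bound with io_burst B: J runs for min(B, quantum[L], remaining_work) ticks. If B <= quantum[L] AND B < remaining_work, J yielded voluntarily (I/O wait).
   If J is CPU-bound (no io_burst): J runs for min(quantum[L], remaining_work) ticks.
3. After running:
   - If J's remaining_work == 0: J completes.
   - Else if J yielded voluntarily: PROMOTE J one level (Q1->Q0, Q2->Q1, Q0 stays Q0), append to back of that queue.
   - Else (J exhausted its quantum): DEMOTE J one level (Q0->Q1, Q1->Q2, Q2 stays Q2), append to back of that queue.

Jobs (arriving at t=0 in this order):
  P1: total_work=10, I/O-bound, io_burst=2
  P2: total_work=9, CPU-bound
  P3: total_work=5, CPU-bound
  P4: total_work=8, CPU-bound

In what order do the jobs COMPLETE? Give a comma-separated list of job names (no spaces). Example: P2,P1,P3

Answer: P1,P3,P4,P2

Derivation:
t=0-2: P1@Q0 runs 2, rem=8, I/O yield, promote→Q0. Q0=[P2,P3,P4,P1] Q1=[] Q2=[]
t=2-4: P2@Q0 runs 2, rem=7, quantum used, demote→Q1. Q0=[P3,P4,P1] Q1=[P2] Q2=[]
t=4-6: P3@Q0 runs 2, rem=3, quantum used, demote→Q1. Q0=[P4,P1] Q1=[P2,P3] Q2=[]
t=6-8: P4@Q0 runs 2, rem=6, quantum used, demote→Q1. Q0=[P1] Q1=[P2,P3,P4] Q2=[]
t=8-10: P1@Q0 runs 2, rem=6, I/O yield, promote→Q0. Q0=[P1] Q1=[P2,P3,P4] Q2=[]
t=10-12: P1@Q0 runs 2, rem=4, I/O yield, promote→Q0. Q0=[P1] Q1=[P2,P3,P4] Q2=[]
t=12-14: P1@Q0 runs 2, rem=2, I/O yield, promote→Q0. Q0=[P1] Q1=[P2,P3,P4] Q2=[]
t=14-16: P1@Q0 runs 2, rem=0, completes. Q0=[] Q1=[P2,P3,P4] Q2=[]
t=16-22: P2@Q1 runs 6, rem=1, quantum used, demote→Q2. Q0=[] Q1=[P3,P4] Q2=[P2]
t=22-25: P3@Q1 runs 3, rem=0, completes. Q0=[] Q1=[P4] Q2=[P2]
t=25-31: P4@Q1 runs 6, rem=0, completes. Q0=[] Q1=[] Q2=[P2]
t=31-32: P2@Q2 runs 1, rem=0, completes. Q0=[] Q1=[] Q2=[]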